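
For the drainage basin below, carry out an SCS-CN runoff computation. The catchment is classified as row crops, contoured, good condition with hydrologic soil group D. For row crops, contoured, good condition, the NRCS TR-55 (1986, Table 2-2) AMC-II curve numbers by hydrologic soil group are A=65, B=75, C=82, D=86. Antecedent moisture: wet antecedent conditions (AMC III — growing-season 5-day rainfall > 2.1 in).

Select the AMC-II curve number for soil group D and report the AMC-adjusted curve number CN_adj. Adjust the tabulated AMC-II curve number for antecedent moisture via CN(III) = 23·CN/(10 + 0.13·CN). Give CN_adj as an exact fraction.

NRCS table: row crops, contoured, good condition, soil group D → CN(II) = 86
Wet (AMC III): CN(III) = 23·86/(10 + 0.13·86) = 1978/(1059/50) = 98900/1059 ≈ 93.390

CN_adj = 98900/1059 ≈ 93.390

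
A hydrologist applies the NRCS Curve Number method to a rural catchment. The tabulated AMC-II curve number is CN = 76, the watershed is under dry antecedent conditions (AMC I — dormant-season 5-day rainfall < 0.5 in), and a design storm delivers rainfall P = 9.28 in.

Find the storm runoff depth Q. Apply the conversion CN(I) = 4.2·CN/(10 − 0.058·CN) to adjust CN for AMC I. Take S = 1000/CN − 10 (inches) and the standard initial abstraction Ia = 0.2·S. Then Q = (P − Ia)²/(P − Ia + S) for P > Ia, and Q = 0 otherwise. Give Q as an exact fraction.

Dry (AMC I): CN(I) = 4.2·76/(10 − 0.058·76) = (1596/5)/(699/125) = 13300/233 ≈ 57.082
S = 1000/(13300/233) − 10 = 1000/133 in ≈ 7.519 in
Initial abstraction Ia = S/5 = (1000/133)/5 = 200/133 ≈ 1.504 in
Since P=9.280 > Ia=1.504: effective rainfall P−Ia = 25856/3325 in
Q = (25856/3325)²/((25856/3325) + 1000/133) = (668532736/11055625)/(50856/3325) = 83566592/21137025 in ≈ 3.954 in

Q = 83566592/21137025 in ≈ 3.954 in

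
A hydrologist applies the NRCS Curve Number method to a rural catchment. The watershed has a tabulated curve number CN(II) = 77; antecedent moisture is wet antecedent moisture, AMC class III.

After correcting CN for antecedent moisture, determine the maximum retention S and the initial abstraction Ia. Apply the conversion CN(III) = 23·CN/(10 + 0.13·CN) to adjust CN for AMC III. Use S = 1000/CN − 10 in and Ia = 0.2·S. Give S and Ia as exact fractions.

Adjust CN=77 to AMC III: 23·77/(10 + 0.13·77) → 1771 ÷ (2001/100) = 7700/87 ≈ 88.506
Max retention: S = 1000/(7700/87) − 10 = 100/77 in (≈ 1.299 in)
Ia = 0.2·(100/77) = 20/77 in ≈ 0.260 in

S = 100/77 in ≈ 1.299 in; Ia = 20/77 in ≈ 0.260 in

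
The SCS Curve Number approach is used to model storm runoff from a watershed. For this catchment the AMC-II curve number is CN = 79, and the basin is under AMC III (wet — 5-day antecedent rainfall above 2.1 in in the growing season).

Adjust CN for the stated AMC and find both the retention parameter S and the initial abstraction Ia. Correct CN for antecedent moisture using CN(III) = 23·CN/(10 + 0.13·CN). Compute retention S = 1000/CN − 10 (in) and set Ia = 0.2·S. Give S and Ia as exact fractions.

S = 2100/1817 in ≈ 1.156 in; Ia = 420/1817 in ≈ 0.231 in

Wet (AMC III): CN(III) = 23·79/(10 + 0.13·79) = 1817/(2027/100) = 181700/2027 ≈ 89.640
Retention S: 1000/CN − 10 with CN=89.640 → S = 2100/1817 ≈ 1.156 in
Ia = 0.2S: 0.2·1.156 = 0.231 in (exactly 420/1817)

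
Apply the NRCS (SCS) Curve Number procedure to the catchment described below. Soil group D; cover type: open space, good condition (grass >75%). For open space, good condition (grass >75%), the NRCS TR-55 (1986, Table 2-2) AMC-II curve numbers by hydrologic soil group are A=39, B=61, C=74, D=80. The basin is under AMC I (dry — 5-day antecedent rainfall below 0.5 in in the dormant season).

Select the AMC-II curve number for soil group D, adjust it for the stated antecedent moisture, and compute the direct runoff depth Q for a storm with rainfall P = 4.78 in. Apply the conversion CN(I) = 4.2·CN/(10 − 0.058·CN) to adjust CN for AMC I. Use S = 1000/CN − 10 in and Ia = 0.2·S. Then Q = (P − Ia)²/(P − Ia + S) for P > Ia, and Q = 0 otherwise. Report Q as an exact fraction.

Q = 14205361/10519950 in ≈ 1.350 in

NRCS table: open space, good condition (grass >75%), soil group D → CN(II) = 80
CN(I) from CN(II)=80: (4.2·80)/(10 − 0.058·80) = 4200/67 ≈ 62.687
Max retention: S = 1000/(4200/67) − 10 = 125/21 in (≈ 5.952 in)
Ia = 0.2·(125/21) = 25/21 in ≈ 1.190 in
Since P=4.780 > Ia=1.190: effective rainfall P−Ia = 3769/1050 in
Q = (3769/1050)²/((3769/1050) + 125/21) = (14205361/1102500)/(10019/1050) = 14205361/10519950 in ≈ 1.350 in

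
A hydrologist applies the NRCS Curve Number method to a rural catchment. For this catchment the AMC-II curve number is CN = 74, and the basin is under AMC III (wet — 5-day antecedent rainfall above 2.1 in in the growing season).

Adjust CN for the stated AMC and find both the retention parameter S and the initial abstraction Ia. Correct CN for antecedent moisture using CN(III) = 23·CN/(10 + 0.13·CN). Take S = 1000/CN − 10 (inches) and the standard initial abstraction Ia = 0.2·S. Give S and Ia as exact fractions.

Wet (AMC III): CN(III) = 23·74/(10 + 0.13·74) = 1702/(981/50) = 85100/981 ≈ 86.748
Retention S: 1000/CN − 10 with CN=86.748 → S = 1300/851 ≈ 1.528 in
Ia = 0.2S: 0.2·1.528 = 0.306 in (exactly 260/851)

S = 1300/851 in ≈ 1.528 in; Ia = 260/851 in ≈ 0.306 in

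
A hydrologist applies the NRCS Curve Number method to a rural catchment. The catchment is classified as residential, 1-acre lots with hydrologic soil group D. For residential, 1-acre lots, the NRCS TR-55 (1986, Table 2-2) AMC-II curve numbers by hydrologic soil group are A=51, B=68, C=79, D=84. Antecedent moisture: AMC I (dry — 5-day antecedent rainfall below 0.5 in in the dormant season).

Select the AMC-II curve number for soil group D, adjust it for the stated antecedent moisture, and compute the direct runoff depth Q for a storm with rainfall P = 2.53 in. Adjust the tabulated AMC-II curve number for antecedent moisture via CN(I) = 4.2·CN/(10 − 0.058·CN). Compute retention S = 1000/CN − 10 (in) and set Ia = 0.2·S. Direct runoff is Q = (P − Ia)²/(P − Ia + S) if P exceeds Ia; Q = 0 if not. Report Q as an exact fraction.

Q = 5122694329/11976369300 in ≈ 0.428 in

NRCS table: residential, 1-acre lots, soil group D → CN(II) = 84
Dry (AMC I): CN(I) = 4.2·84/(10 − 0.058·84) = (1764/5)/(641/125) = 44100/641 ≈ 68.799
S = 1000/(44100/641) − 10 = 2000/441 in ≈ 4.535 in
Initial abstraction Ia = S/5 = (2000/441)/5 = 400/441 ≈ 0.907 in
Since P=2.530 > Ia=0.907: effective rainfall P−Ia = 71573/44100 in
Runoff Q = (P−Ia)²/(P−Ia+S) = (1.623)²/(1.623+4.535) = 5122694329/11976369300 ≈ 0.428 in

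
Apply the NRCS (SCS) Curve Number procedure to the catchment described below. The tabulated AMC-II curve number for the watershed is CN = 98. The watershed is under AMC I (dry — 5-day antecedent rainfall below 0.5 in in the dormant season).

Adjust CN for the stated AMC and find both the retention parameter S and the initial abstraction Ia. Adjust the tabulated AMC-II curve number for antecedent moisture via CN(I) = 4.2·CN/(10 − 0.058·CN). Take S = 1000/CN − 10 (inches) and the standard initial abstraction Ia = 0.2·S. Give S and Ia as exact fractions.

S = 500/1029 in ≈ 0.486 in; Ia = 100/1029 in ≈ 0.097 in

Dry (AMC I): CN(I) = 4.2·98/(10 − 0.058·98) = (2058/5)/(1079/250) = 102900/1079 ≈ 95.366
Max retention: S = 1000/(102900/1079) − 10 = 500/1029 in (≈ 0.486 in)
Initial abstraction Ia = S/5 = (500/1029)/5 = 100/1029 ≈ 0.097 in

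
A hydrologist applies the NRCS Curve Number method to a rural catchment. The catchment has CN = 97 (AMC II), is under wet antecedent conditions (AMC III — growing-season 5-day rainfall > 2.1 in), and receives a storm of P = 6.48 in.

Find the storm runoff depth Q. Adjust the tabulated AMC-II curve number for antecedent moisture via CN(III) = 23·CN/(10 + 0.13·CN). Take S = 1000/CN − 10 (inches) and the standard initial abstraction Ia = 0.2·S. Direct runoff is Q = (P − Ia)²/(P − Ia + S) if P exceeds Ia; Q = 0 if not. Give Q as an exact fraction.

Q = 21590641014/3415493675 in ≈ 6.321 in

Adjust CN=97 to AMC III: 23·97/(10 + 0.13·97) → 2231 ÷ (2261/100) = 223100/2261 ≈ 98.673
Max retention: S = 1000/(223100/2261) − 10 = 300/2231 in (≈ 0.134 in)
Ia = 0.2S: 0.2·0.134 = 0.027 in (exactly 60/2231)
Since P=6.480 > Ia=0.027: effective rainfall P−Ia = 359922/55775 in
Q = (359922/55775)²/((359922/55775) + 300/2231) = (129543846084/3110850625)/(367422/55775) = 21590641014/3415493675 in ≈ 6.321 in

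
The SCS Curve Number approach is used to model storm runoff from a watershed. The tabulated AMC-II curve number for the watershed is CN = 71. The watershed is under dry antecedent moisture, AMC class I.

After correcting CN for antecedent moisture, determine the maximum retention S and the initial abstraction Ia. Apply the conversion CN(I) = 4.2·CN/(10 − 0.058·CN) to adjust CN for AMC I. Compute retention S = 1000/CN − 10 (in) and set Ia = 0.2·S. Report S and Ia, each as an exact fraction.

S = 14500/1491 in ≈ 9.725 in; Ia = 2900/1491 in ≈ 1.945 in

Adjust CN=71 to AMC I: 4.2·71/(10 − 0.058·71) → (1491/5) ÷ (2941/500) = 149100/2941 ≈ 50.697
S = 1000/(149100/2941) − 10 = 14500/1491 in ≈ 9.725 in
Initial abstraction Ia = S/5 = (14500/1491)/5 = 2900/1491 ≈ 1.945 in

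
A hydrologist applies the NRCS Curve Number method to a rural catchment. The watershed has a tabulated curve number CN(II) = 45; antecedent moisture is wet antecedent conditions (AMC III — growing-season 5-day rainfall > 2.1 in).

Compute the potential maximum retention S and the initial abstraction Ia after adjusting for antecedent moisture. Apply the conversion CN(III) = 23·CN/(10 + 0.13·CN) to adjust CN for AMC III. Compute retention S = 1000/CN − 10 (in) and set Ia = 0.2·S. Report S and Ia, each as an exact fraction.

S = 1100/207 in ≈ 5.314 in; Ia = 220/207 in ≈ 1.063 in

Adjust CN=45 to AMC III: 23·45/(10 + 0.13·45) → 1035 ÷ (317/20) = 20700/317 ≈ 65.300
Max retention: S = 1000/(20700/317) − 10 = 1100/207 in (≈ 5.314 in)
Ia = 0.2·(1100/207) = 220/207 in ≈ 1.063 in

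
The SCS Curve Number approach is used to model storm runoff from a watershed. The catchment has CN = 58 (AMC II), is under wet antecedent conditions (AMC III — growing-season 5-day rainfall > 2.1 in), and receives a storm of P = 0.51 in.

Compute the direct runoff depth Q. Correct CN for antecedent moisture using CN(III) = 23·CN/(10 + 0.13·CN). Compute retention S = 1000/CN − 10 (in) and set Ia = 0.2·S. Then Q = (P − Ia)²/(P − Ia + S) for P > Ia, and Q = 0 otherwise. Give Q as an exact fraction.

Q = 0 in ≈ 0.000 in

Adjust CN=58 to AMC III: 23·58/(10 + 0.13·58) → 1334 ÷ (877/50) = 66700/877 ≈ 76.055
Retention S: 1000/CN − 10 with CN=76.055 → S = 2100/667 ≈ 3.148 in
Ia = 0.2S: 0.2·3.148 = 0.630 in (exactly 420/667)
P = 0.510 ≤ Ia = 0.630 in: entire storm abstracted, Q = 0.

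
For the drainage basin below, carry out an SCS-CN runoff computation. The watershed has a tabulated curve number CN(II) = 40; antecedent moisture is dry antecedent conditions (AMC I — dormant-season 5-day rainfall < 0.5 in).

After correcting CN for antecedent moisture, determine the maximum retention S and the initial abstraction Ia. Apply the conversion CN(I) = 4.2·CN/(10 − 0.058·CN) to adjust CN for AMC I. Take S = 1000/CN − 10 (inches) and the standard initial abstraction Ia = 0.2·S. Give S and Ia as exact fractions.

CN(I) from CN(II)=40: (4.2·40)/(10 − 0.058·40) = 175/8 ≈ 21.875
Max retention: S = 1000/(175/8) − 10 = 250/7 in (≈ 35.714 in)
Initial abstraction Ia = S/5 = (250/7)/5 = 50/7 ≈ 7.143 in

S = 250/7 in ≈ 35.714 in; Ia = 50/7 in ≈ 7.143 in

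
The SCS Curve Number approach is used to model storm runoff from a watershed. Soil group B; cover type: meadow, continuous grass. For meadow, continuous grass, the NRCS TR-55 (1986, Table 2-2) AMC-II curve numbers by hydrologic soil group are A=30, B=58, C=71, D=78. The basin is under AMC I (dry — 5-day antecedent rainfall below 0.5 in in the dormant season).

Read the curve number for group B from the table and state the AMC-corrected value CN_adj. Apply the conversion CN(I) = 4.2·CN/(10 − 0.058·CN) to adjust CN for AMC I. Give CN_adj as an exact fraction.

NRCS table: meadow, continuous grass, soil group B → CN(II) = 58
Adjust CN=58 to AMC I: 4.2·58/(10 − 0.058·58) → (1218/5) ÷ (1659/250) = 2900/79 ≈ 36.709

CN_adj = 2900/79 ≈ 36.709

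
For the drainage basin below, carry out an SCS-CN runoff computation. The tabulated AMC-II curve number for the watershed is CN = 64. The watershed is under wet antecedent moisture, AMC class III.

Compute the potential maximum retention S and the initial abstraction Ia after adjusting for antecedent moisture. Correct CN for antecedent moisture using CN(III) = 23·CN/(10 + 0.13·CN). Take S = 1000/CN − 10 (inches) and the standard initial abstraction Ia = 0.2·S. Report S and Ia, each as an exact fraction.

S = 225/92 in ≈ 2.446 in; Ia = 45/92 in ≈ 0.489 in

Adjust CN=64 to AMC III: 23·64/(10 + 0.13·64) → 1472 ÷ (458/25) = 18400/229 ≈ 80.349
Retention S: 1000/CN − 10 with CN=80.349 → S = 225/92 ≈ 2.446 in
Ia = 0.2·(225/92) = 45/92 in ≈ 0.489 in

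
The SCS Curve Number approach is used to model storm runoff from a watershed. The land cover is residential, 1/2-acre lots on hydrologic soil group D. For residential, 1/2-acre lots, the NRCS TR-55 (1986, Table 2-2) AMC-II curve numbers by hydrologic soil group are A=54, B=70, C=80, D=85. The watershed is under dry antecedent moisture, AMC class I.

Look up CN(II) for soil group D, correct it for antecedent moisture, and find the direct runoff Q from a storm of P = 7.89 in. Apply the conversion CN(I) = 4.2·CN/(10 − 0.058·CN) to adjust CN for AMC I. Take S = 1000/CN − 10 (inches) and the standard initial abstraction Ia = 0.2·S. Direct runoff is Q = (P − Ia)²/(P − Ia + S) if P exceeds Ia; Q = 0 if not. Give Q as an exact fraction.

Q = 7037699881/1593302900 in ≈ 4.417 in

NRCS table: residential, 1/2-acre lots, soil group D → CN(II) = 85
Adjust CN=85 to AMC I: 4.2·85/(10 − 0.058·85) → 357 ÷ (507/100) = 11900/169 ≈ 70.414
S = 1000/(11900/169) − 10 = 500/119 in ≈ 4.202 in
Ia = 0.2·(500/119) = 100/119 in ≈ 0.840 in
Since P=7.890 > Ia=0.840: effective rainfall P−Ia = 83891/11900 in
Q = (83891/11900)²/((83891/11900) + 500/119) = (7037699881/141610000)/(133891/11900) = 7037699881/1593302900 in ≈ 4.417 in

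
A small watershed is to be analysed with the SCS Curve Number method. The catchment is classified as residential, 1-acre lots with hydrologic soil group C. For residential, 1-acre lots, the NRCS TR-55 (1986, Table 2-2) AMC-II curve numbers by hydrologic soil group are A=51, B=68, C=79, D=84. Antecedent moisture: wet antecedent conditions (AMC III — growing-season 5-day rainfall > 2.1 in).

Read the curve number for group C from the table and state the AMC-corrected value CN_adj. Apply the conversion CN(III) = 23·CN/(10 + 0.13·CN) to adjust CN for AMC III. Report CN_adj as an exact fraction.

CN_adj = 181700/2027 ≈ 89.640

NRCS table: residential, 1-acre lots, soil group C → CN(II) = 79
Wet (AMC III): CN(III) = 23·79/(10 + 0.13·79) = 1817/(2027/100) = 181700/2027 ≈ 89.640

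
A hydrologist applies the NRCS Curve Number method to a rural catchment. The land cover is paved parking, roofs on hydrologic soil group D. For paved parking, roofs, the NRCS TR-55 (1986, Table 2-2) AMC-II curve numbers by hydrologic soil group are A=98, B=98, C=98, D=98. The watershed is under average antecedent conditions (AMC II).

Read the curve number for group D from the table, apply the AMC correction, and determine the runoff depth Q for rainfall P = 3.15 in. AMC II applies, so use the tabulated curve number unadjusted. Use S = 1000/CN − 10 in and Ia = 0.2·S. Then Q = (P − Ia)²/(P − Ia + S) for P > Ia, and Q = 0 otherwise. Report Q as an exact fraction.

Q = 9284209/3182060 in ≈ 2.918 in

NRCS table: paved parking, roofs, soil group D → CN(II) = 98
CN(II) = 98; AMC II needs no correction.
S = 1000/98 − 10 = 10/49 in ≈ 0.204 in
Initial abstraction Ia = S/5 = (10/49)/5 = 2/49 ≈ 0.041 in
Excess rainfall: 3.150 − 0.041 = 3.109 in; P > Ia so Q > 0
Q = (3047/980)²/((3047/980) + 10/49) = (9284209/960400)/(3247/980) = 9284209/3182060 in ≈ 2.918 in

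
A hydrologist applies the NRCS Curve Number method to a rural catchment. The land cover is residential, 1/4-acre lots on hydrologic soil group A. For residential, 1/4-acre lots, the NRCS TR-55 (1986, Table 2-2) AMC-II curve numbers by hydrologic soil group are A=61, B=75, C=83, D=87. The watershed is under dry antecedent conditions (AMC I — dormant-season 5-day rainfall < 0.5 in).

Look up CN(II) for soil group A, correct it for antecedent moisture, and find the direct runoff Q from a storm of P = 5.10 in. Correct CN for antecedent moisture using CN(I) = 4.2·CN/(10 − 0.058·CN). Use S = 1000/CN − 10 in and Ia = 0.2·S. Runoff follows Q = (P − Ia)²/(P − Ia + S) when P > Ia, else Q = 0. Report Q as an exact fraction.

NRCS table: residential, 1/4-acre lots, soil group A → CN(II) = 61
CN(I) from CN(II)=61: (4.2·61)/(10 − 0.058·61) = 42700/1077 ≈ 39.647
Max retention: S = 1000/(42700/1077) − 10 = 6500/427 in (≈ 15.222 in)
Initial abstraction Ia = S/5 = (6500/427)/5 = 1300/427 ≈ 3.044 in
Excess rainfall: 5.100 − 3.044 = 2.056 in; P > Ia so Q > 0
Q = (8777/4270)²/((8777/4270) + 6500/427) = (77035729/18232900)/(73777/4270) = 77035729/315027790 in ≈ 0.245 in

Q = 77035729/315027790 in ≈ 0.245 in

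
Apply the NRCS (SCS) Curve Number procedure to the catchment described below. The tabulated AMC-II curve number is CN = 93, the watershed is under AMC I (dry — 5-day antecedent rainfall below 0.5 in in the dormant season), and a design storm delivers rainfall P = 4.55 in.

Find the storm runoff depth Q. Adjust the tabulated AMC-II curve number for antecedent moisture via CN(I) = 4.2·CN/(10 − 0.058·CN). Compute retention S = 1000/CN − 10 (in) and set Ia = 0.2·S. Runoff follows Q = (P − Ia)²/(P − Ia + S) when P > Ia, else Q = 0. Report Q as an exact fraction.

Q = 547045321/186310620 in ≈ 2.936 in

CN(I) from CN(II)=93: (4.2·93)/(10 − 0.058·93) = 27900/329 ≈ 84.802
Retention S: 1000/CN − 10 with CN=84.802 → S = 500/279 ≈ 1.792 in
Initial abstraction Ia = S/5 = (500/279)/5 = 100/279 ≈ 0.358 in
P − Ia = 4.550 − 0.358 = 23389/5580 ≈ 4.192 in (> 0, runoff occurs)
Q: (23389/5580)² ÷ (33389/5580) = 547045321/186310620 in (≈ 2.936 in)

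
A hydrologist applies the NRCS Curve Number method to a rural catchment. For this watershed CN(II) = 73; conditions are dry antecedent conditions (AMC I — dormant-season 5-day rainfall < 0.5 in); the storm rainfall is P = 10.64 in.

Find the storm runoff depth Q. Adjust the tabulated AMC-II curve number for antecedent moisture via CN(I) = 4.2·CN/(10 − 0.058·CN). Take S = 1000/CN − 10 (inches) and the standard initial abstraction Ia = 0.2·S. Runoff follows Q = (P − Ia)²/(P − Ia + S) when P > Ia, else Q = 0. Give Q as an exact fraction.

CN(I) from CN(II)=73: (4.2·73)/(10 − 0.058·73) = 51100/961 ≈ 53.174
S = 1000/(51100/961) − 10 = 4500/511 in ≈ 8.806 in
Initial abstraction Ia = S/5 = (4500/511)/5 = 900/511 ≈ 1.761 in
P − Ia = 10.640 − 1.761 = 113426/12775 ≈ 8.879 in (> 0, runoff occurs)
Q = (113426/12775)²/((113426/12775) + 4500/511) = (12865457476/163200625)/(225926/12775) = 6432728738/1443102325 in ≈ 4.458 in

Q = 6432728738/1443102325 in ≈ 4.458 in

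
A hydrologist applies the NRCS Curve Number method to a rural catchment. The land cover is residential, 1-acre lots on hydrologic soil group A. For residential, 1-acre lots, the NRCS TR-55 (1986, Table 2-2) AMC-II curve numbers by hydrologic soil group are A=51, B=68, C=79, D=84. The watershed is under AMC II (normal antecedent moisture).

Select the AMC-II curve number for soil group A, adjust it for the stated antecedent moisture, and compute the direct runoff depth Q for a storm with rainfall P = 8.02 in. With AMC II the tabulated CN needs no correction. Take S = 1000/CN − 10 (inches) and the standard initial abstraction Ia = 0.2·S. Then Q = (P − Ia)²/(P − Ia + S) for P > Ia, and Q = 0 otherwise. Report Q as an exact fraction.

Q = 241833601/102130050 in ≈ 2.368 in

NRCS table: residential, 1-acre lots, soil group A → CN(II) = 51
AMC II — tabulated CN = 51 applies directly.
Max retention: S = 1000/51 − 10 = 490/51 in (≈ 9.608 in)
Ia = 0.2S: 0.2·9.608 = 1.922 in (exactly 98/51)
Since P=8.020 > Ia=1.922: effective rainfall P−Ia = 15551/2550 in
Runoff Q = (P−Ia)²/(P−Ia+S) = (6.098)²/(6.098+9.608) = 241833601/102130050 ≈ 2.368 in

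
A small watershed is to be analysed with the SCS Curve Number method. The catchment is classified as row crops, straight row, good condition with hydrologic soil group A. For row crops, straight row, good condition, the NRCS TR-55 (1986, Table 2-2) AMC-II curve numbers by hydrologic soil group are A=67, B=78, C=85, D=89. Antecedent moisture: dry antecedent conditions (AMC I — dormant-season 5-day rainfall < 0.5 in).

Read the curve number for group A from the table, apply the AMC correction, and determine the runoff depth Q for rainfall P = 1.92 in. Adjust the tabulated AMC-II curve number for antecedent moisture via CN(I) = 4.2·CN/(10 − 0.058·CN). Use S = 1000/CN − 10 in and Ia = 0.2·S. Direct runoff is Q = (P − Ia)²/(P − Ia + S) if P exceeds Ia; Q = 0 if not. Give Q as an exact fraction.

NRCS table: row crops, straight row, good condition, soil group A → CN(II) = 67
Dry (AMC I): CN(I) = 4.2·67/(10 − 0.058·67) = (1407/5)/(3057/500) = 46900/1019 ≈ 46.026
Max retention: S = 1000/(46900/1019) − 10 = 5500/469 in (≈ 11.727 in)
Ia = 0.2·(5500/469) = 1100/469 in ≈ 2.345 in
P = 1.920 ≤ Ia = 2.345 in: entire storm abstracted, Q = 0.

Q = 0 in ≈ 0.000 in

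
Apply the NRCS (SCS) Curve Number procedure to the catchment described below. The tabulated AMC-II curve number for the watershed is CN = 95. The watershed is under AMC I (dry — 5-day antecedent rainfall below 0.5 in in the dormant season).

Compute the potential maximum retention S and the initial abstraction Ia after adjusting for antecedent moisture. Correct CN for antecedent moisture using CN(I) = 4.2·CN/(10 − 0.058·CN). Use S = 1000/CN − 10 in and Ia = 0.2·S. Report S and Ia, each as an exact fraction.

CN(I) from CN(II)=95: (4.2·95)/(10 − 0.058·95) = 39900/449 ≈ 88.864
S = 1000/(39900/449) − 10 = 500/399 in ≈ 1.253 in
Ia = 0.2S: 0.2·1.253 = 0.251 in (exactly 100/399)

S = 500/399 in ≈ 1.253 in; Ia = 100/399 in ≈ 0.251 in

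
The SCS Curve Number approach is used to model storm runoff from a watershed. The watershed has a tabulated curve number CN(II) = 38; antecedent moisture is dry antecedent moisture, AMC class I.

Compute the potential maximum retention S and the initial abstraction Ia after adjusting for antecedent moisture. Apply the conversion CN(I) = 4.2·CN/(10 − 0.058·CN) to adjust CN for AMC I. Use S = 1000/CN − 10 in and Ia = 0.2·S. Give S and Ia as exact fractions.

S = 15500/399 in ≈ 38.847 in; Ia = 3100/399 in ≈ 7.769 in

Dry (AMC I): CN(I) = 4.2·38/(10 − 0.058·38) = (798/5)/(1949/250) = 39900/1949 ≈ 20.472
Retention S: 1000/CN − 10 with CN=20.472 → S = 15500/399 ≈ 38.847 in
Ia = 0.2S: 0.2·38.847 = 7.769 in (exactly 3100/399)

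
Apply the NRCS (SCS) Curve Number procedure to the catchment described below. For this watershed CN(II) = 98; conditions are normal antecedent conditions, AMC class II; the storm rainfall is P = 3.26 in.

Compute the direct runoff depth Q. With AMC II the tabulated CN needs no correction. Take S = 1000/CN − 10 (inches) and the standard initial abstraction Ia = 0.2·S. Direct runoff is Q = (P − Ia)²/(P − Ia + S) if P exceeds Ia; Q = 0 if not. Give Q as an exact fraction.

Average conditions: CN = 98 (no AMC adjustment).
Retention S: 1000/CN − 10 with CN=98.000 → S = 10/49 ≈ 0.204 in
Initial abstraction Ia = S/5 = (10/49)/5 = 2/49 ≈ 0.041 in
Since P=3.260 > Ia=0.041: effective rainfall P−Ia = 7887/2450 in
Q: (7887/2450)² ÷ (8387/2450) = 62204769/20548150 in (≈ 3.027 in)

Q = 62204769/20548150 in ≈ 3.027 in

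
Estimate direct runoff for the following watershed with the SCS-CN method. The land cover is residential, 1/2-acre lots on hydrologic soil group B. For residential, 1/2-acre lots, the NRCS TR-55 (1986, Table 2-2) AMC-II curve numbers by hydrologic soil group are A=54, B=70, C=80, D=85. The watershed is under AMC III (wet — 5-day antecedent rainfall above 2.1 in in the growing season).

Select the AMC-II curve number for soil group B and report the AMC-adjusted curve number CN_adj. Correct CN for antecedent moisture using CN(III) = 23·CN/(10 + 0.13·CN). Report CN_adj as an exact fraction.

CN_adj = 16100/191 ≈ 84.293

NRCS table: residential, 1/2-acre lots, soil group B → CN(II) = 70
CN(III) from CN(II)=70: (23·70)/(10 + 0.13·70) = 16100/191 ≈ 84.293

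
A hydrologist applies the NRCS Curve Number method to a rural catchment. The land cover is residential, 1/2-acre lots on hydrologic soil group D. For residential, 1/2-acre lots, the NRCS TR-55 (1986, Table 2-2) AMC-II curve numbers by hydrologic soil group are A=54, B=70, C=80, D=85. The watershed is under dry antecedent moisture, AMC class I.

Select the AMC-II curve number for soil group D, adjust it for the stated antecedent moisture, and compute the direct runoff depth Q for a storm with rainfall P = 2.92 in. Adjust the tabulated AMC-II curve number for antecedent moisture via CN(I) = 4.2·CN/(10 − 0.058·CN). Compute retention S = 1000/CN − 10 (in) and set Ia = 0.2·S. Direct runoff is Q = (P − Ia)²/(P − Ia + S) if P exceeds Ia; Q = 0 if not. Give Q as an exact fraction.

Q = 38278969/55593825 in ≈ 0.689 in

NRCS table: residential, 1/2-acre lots, soil group D → CN(II) = 85
CN(I) from CN(II)=85: (4.2·85)/(10 − 0.058·85) = 11900/169 ≈ 70.414
S = 1000/(11900/169) − 10 = 500/119 in ≈ 4.202 in
Ia = 0.2·(500/119) = 100/119 in ≈ 0.840 in
Excess rainfall: 2.920 − 0.840 = 2.080 in; P > Ia so Q > 0
Q = (6187/2975)²/((6187/2975) + 500/119) = (38278969/8850625)/(18687/2975) = 38278969/55593825 in ≈ 0.689 in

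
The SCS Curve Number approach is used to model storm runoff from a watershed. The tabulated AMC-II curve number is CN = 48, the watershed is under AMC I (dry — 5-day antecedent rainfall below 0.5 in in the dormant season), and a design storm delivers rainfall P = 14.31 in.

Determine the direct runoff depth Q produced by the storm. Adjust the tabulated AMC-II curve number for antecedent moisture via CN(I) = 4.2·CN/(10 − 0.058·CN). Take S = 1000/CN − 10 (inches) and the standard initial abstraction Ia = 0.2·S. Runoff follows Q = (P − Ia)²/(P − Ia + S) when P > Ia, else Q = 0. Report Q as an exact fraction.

Q = 3323868409/1386963900 in ≈ 2.397 in

Adjust CN=48 to AMC I: 4.2·48/(10 − 0.058·48) → (1008/5) ÷ (902/125) = 12600/451 ≈ 27.938
Max retention: S = 1000/(12600/451) − 10 = 1625/63 in (≈ 25.794 in)
Initial abstraction Ia = S/5 = (1625/63)/5 = 325/63 ≈ 5.159 in
P − Ia = 14.310 − 5.159 = 57653/6300 ≈ 9.151 in (> 0, runoff occurs)
Q = (57653/6300)²/((57653/6300) + 1625/63) = (3323868409/39690000)/(220153/6300) = 3323868409/1386963900 in ≈ 2.397 in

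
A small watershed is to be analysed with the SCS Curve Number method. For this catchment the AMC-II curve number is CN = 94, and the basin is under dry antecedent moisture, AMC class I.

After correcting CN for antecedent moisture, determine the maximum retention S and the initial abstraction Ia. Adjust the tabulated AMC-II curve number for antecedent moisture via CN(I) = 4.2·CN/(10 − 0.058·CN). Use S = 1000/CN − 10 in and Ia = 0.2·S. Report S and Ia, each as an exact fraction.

CN(I) from CN(II)=94: (4.2·94)/(10 − 0.058·94) = 32900/379 ≈ 86.807
S = 1000/(32900/379) − 10 = 500/329 in ≈ 1.520 in
Ia = 0.2·(500/329) = 100/329 in ≈ 0.304 in

S = 500/329 in ≈ 1.520 in; Ia = 100/329 in ≈ 0.304 in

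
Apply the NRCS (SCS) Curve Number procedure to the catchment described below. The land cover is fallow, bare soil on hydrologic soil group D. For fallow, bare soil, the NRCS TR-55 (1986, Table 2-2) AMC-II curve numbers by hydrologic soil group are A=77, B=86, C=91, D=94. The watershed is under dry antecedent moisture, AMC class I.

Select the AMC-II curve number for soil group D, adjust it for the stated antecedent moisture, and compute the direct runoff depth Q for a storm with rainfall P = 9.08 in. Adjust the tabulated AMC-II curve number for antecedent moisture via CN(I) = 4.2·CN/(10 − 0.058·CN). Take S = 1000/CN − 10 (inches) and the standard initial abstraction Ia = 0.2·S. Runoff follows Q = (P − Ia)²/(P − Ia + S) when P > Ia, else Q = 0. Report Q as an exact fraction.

Q = 5210385489/696517675 in ≈ 7.481 in

NRCS table: fallow, bare soil, soil group D → CN(II) = 94
CN(I) from CN(II)=94: (4.2·94)/(10 − 0.058·94) = 32900/379 ≈ 86.807
Retention S: 1000/CN − 10 with CN=86.807 → S = 500/329 ≈ 1.520 in
Ia = 0.2·(500/329) = 100/329 in ≈ 0.304 in
Since P=9.080 > Ia=0.304: effective rainfall P−Ia = 72183/8225 in
Q = (72183/8225)²/((72183/8225) + 500/329) = (5210385489/67650625)/(84683/8225) = 5210385489/696517675 in ≈ 7.481 in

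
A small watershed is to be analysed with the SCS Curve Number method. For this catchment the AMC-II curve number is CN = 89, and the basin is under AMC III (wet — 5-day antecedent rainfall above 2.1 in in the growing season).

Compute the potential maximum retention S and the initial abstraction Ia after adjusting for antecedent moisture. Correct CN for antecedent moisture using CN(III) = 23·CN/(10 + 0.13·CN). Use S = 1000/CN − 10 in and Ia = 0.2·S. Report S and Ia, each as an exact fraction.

S = 1100/2047 in ≈ 0.537 in; Ia = 220/2047 in ≈ 0.107 in

Wet (AMC III): CN(III) = 23·89/(10 + 0.13·89) = 2047/(2157/100) = 204700/2157 ≈ 94.900
Max retention: S = 1000/(204700/2157) − 10 = 1100/2047 in (≈ 0.537 in)
Ia = 0.2·(1100/2047) = 220/2047 in ≈ 0.107 in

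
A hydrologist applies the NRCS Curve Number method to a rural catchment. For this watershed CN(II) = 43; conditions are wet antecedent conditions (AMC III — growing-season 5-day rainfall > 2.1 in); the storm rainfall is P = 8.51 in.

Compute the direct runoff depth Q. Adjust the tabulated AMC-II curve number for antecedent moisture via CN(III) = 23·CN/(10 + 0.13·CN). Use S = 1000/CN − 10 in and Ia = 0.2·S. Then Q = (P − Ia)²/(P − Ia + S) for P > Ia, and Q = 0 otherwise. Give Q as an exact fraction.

Wet (AMC III): CN(III) = 23·43/(10 + 0.13·43) = 989/(1559/100) = 98900/1559 ≈ 63.438
Retention S: 1000/CN − 10 with CN=63.438 → S = 5700/989 ≈ 5.763 in
Ia = 0.2·(5700/989) = 1140/989 in ≈ 1.153 in
P − Ia = 8.510 − 1.153 = 727639/98900 ≈ 7.357 in (> 0, runoff occurs)
Runoff Q = (P−Ia)²/(P−Ia+S) = (7.357)²/(7.357+5.763) = 529458514321/128336497100 ≈ 4.126 in

Q = 529458514321/128336497100 in ≈ 4.126 in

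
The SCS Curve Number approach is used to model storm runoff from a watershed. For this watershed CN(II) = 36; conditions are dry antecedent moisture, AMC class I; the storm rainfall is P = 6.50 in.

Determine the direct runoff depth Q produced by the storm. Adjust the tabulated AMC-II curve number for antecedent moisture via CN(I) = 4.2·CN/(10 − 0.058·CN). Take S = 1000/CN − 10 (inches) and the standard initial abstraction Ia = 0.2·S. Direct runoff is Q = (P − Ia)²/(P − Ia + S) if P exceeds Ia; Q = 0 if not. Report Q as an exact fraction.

Adjust CN=36 to AMC I: 4.2·36/(10 − 0.058·36) → (756/5) ÷ (989/125) = 18900/989 ≈ 19.110
Max retention: S = 1000/(18900/989) − 10 = 8000/189 in (≈ 42.328 in)
Ia = 0.2S: 0.2·42.328 = 8.466 in (exactly 1600/189)
P = 6.500 ≤ Ia = 8.466 in: entire storm abstracted, Q = 0.

Q = 0 in ≈ 0.000 in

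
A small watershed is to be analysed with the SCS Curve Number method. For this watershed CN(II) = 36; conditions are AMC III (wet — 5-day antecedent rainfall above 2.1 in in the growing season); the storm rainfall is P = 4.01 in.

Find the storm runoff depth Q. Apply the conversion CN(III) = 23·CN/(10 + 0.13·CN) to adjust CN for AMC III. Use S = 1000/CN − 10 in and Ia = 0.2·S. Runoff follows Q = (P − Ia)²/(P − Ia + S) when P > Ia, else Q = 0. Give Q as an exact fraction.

CN(III) from CN(II)=36: (23·36)/(10 + 0.13·36) = 20700/367 ≈ 56.403
S = 1000/(20700/367) − 10 = 1600/207 in ≈ 7.729 in
Initial abstraction Ia = S/5 = (1600/207)/5 = 320/207 ≈ 1.546 in
Excess rainfall: 4.010 − 1.546 = 2.464 in; P > Ia so Q > 0
Runoff Q = (P−Ia)²/(P−Ia+S) = (2.464)²/(2.464+7.729) = 2601714049/4367844900 ≈ 0.596 in

Q = 2601714049/4367844900 in ≈ 0.596 in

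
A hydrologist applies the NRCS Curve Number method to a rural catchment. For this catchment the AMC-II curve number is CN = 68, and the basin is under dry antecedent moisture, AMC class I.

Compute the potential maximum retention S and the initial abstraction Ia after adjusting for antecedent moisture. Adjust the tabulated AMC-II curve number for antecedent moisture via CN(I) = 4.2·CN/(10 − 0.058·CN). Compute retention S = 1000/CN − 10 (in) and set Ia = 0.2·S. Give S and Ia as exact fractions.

Dry (AMC I): CN(I) = 4.2·68/(10 − 0.058·68) = (1428/5)/(757/125) = 35700/757 ≈ 47.160
Retention S: 1000/CN − 10 with CN=47.160 → S = 4000/357 ≈ 11.204 in
Ia = 0.2·(4000/357) = 800/357 in ≈ 2.241 in

S = 4000/357 in ≈ 11.204 in; Ia = 800/357 in ≈ 2.241 in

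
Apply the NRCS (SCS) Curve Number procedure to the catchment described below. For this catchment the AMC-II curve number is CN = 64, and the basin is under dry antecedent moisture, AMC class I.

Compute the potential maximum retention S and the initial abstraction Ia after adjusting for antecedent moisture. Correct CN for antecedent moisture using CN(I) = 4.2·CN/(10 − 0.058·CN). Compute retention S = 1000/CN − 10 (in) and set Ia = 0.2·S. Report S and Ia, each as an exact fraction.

S = 375/28 in ≈ 13.393 in; Ia = 75/28 in ≈ 2.679 in

CN(I) from CN(II)=64: (4.2·64)/(10 − 0.058·64) = 5600/131 ≈ 42.748
Max retention: S = 1000/(5600/131) − 10 = 375/28 in (≈ 13.393 in)
Ia = 0.2·(375/28) = 75/28 in ≈ 2.679 in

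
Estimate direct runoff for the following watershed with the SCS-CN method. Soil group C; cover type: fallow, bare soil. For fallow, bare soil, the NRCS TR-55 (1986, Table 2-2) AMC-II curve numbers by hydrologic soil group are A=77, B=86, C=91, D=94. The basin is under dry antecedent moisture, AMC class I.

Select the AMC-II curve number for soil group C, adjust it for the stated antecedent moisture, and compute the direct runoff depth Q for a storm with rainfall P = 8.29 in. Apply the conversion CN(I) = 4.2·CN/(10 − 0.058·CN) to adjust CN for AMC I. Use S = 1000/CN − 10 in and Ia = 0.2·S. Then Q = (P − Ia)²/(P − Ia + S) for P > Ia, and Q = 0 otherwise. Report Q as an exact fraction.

NRCS table: fallow, bare soil, soil group C → CN(II) = 91
Adjust CN=91 to AMC I: 4.2·91/(10 − 0.058·91) → (1911/5) ÷ (2361/500) = 63700/787 ≈ 80.940
Max retention: S = 1000/(63700/787) − 10 = 1500/637 in (≈ 2.355 in)
Initial abstraction Ia = S/5 = (1500/637)/5 = 300/637 ≈ 0.471 in
Excess rainfall: 8.290 − 0.471 = 7.819 in; P > Ia so Q > 0
Q = (498073/63700)²/((498073/63700) + 1500/637) = (248076713329/4057690000)/(648073/63700) = 248076713329/41282250100 in ≈ 6.009 in

Q = 248076713329/41282250100 in ≈ 6.009 in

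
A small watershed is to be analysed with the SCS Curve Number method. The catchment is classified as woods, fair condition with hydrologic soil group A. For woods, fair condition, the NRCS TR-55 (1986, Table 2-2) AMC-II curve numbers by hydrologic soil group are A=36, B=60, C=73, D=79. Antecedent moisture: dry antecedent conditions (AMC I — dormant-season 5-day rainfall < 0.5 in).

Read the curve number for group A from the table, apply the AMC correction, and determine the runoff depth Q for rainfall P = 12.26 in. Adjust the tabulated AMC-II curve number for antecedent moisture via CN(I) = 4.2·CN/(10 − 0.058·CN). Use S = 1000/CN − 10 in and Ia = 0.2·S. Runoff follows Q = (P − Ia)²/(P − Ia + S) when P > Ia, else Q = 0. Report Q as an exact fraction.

Q = 1285724449/4118848650 in ≈ 0.312 in

NRCS table: woods, fair condition, soil group A → CN(II) = 36
CN(I) from CN(II)=36: (4.2·36)/(10 − 0.058·36) = 18900/989 ≈ 19.110
S = 1000/(18900/989) − 10 = 8000/189 in ≈ 42.328 in
Ia = 0.2·(8000/189) = 1600/189 in ≈ 8.466 in
P − Ia = 12.260 − 8.466 = 35857/9450 ≈ 3.794 in (> 0, runoff occurs)
Runoff Q = (P−Ia)²/(P−Ia+S) = (3.794)²/(3.794+42.328) = 1285724449/4118848650 ≈ 0.312 in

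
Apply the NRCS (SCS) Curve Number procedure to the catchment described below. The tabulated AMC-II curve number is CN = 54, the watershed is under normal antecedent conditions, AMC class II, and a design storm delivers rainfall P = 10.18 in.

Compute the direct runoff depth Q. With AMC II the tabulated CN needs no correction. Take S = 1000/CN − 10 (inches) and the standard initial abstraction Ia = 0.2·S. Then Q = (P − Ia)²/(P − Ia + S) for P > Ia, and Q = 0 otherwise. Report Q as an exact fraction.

Q = 130942249/30973050 in ≈ 4.228 in

Average conditions: CN = 54 (no AMC adjustment).
Retention S: 1000/CN − 10 with CN=54.000 → S = 230/27 ≈ 8.519 in
Initial abstraction Ia = S/5 = (230/27)/5 = 46/27 ≈ 1.704 in
Since P=10.180 > Ia=1.704: effective rainfall P−Ia = 11443/1350 in
Q = (11443/1350)²/((11443/1350) + 230/27) = (130942249/1822500)/(22943/1350) = 130942249/30973050 in ≈ 4.228 in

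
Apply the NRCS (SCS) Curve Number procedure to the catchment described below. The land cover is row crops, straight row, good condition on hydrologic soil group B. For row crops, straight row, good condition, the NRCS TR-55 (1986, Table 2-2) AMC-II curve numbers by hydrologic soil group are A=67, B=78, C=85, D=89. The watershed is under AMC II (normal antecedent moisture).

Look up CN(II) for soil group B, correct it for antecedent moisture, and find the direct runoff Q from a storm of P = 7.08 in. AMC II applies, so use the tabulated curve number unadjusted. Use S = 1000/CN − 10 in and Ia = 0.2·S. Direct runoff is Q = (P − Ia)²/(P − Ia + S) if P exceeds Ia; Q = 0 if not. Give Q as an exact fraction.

NRCS table: row crops, straight row, good condition, soil group B → CN(II) = 78
Average conditions: CN = 78 (no AMC adjustment).
Retention S: 1000/CN − 10 with CN=78.000 → S = 110/39 ≈ 2.821 in
Ia = 0.2·(110/39) = 22/39 in ≈ 0.564 in
Excess rainfall: 7.080 − 0.564 = 6.516 in; P > Ia so Q > 0
Q: (6353/975)² ÷ (9103/975) = 40360609/8875425 in (≈ 4.547 in)

Q = 40360609/8875425 in ≈ 4.547 in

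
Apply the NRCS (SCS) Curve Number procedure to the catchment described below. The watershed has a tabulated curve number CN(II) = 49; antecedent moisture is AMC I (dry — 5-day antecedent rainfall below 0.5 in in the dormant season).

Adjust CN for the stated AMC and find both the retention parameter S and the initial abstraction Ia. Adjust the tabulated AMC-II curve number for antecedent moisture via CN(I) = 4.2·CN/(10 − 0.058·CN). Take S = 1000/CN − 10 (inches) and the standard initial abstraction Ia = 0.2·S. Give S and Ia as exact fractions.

S = 8500/343 in ≈ 24.781 in; Ia = 1700/343 in ≈ 4.956 in

CN(I) from CN(II)=49: (4.2·49)/(10 − 0.058·49) = 34300/1193 ≈ 28.751
S = 1000/(34300/1193) − 10 = 8500/343 in ≈ 24.781 in
Ia = 0.2·(8500/343) = 1700/343 in ≈ 4.956 in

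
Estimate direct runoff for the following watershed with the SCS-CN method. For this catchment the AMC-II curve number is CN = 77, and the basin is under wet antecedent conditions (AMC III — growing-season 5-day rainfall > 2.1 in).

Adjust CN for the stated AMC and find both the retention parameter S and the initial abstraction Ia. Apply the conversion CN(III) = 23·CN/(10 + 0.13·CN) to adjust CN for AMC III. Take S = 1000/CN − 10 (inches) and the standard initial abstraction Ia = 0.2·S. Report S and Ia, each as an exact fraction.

Adjust CN=77 to AMC III: 23·77/(10 + 0.13·77) → 1771 ÷ (2001/100) = 7700/87 ≈ 88.506
Max retention: S = 1000/(7700/87) − 10 = 100/77 in (≈ 1.299 in)
Ia = 0.2·(100/77) = 20/77 in ≈ 0.260 in

S = 100/77 in ≈ 1.299 in; Ia = 20/77 in ≈ 0.260 in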